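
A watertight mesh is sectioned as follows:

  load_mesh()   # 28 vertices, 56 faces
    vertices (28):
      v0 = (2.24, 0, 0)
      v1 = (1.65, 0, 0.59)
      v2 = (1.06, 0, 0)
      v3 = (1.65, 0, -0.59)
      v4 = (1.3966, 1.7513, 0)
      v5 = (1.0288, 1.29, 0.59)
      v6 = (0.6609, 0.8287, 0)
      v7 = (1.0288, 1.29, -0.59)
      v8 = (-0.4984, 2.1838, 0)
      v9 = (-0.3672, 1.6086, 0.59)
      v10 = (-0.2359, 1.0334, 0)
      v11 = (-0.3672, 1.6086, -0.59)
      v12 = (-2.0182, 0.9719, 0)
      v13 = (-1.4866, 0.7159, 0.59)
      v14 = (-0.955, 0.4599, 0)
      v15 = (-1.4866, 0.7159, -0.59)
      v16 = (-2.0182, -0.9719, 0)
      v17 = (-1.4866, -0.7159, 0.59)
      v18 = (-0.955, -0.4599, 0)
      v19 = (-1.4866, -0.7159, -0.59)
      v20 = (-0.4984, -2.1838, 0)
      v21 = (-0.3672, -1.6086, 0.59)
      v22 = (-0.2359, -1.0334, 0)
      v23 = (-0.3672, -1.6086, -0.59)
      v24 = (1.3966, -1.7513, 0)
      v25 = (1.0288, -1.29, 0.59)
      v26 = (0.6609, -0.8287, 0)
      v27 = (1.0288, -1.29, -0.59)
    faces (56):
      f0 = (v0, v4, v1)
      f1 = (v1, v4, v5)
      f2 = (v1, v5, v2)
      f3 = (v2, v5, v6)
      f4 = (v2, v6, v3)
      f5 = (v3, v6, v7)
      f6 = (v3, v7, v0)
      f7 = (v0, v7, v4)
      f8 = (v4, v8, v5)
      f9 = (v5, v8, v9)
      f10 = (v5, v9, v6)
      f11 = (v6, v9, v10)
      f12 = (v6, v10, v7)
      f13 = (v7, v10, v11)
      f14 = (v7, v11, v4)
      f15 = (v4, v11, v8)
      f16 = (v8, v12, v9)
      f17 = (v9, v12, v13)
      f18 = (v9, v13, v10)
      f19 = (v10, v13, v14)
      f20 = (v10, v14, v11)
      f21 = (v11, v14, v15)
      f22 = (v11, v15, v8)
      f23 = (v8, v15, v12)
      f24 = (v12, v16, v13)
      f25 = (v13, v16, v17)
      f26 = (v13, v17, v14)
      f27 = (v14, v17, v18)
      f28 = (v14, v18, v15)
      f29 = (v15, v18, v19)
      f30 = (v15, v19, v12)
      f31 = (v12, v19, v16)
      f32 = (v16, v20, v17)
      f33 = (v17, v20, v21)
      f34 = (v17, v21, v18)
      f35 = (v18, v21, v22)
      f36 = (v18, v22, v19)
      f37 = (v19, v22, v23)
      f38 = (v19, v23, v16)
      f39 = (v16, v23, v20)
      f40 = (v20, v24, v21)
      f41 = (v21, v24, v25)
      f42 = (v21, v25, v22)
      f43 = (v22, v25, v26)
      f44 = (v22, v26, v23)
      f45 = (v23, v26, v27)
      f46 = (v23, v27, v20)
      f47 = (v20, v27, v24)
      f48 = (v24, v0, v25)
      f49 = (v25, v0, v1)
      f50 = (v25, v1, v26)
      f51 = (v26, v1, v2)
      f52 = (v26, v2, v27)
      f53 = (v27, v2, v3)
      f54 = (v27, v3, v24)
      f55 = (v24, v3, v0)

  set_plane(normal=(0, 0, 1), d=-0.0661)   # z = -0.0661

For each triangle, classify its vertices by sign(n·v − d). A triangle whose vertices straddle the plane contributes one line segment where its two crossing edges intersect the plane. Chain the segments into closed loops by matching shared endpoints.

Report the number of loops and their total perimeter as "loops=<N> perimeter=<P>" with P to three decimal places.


loops=2 perimeter=20.045

Straddling triangles (28 of 56):
  (v2,v6,v3) [++-] → (0.771713, 0.735858, -0.0661)–(1.1261, 0, -0.0661)  len=0.8167
  (v3,v6,v7) [-+-] → (0.771713, 0.735858, -0.0661)–(0.702117, 0.880381, -0.0661)  len=0.1604
  (v3,v7,v0) [--+] → (2.1043, 0.144524, -0.0661)–(2.1739, 0, -0.0661)  len=0.1604
  (v0,v7,v4) [+-+] → (2.1043, 0.144524, -0.0661)–(1.35539, 1.69962, -0.0661)  len=1.7260
  (v6,v10,v7) [++-] → (-0.0942107, 1.06215, -0.0661)–(0.702117, 0.880381, -0.0661)  len=0.8168
  (v7,v10,v11) [-+-] → (-0.0942107, 1.06215, -0.0661)–(-0.25061, 1.09784, -0.0661)  len=0.1604
  (v7,v11,v4) [--+] → (1.19899, 1.73531, -0.0661)–(1.35539, 1.69962, -0.0661)  len=0.1604
  (v4,v11,v8) [+-+] → (1.19899, 1.73531, -0.0661)–(-0.483701, 2.11936, -0.0661)  len=1.7260
  (v10,v14,v11) [++-] → (-0.889146, 0.588593, -0.0661)–(-0.25061, 1.09784, -0.0661)  len=0.8167
  (v11,v14,v15) [-+-] → (-0.889146, 0.588593, -0.0661)–(-1.01456, 0.488581, -0.0661)  len=0.1604
  (v11,v15,v8) [--+] → (-0.609112, 2.01935, -0.0661)–(-0.483701, 2.11936, -0.0661)  len=0.1604
  (v8,v15,v12) [+-+] → (-0.609112, 2.01935, -0.0661)–(-1.95864, 0.943219, -0.0661)  len=1.7261
  (v14,v18,v15) [++-] → (-1.01456, -0.328171, -0.0661)–(-1.01456, 0.488581, -0.0661)  len=0.8168
  (v15,v18,v19) [-+-] → (-1.01456, -0.328171, -0.0661)–(-1.01456, -0.488581, -0.0661)  len=0.1604
  (v15,v19,v12) [--+] → (-1.95864, 0.782809, -0.0661)–(-1.95864, 0.943219, -0.0661)  len=0.1604
  (v12,v19,v16) [+-+] → (-1.95864, 0.782809, -0.0661)–(-1.95864, -0.943219, -0.0661)  len=1.7260
  (v18,v22,v19) [++-] → (-0.376021, -0.997829, -0.0661)–(-1.01456, -0.488581, -0.0661)  len=0.8167
  (v19,v22,v23) [-+-] → (-0.376021, -0.997829, -0.0661)–(-0.25061, -1.09784, -0.0661)  len=0.1604
  (v19,v23,v16) [--+] → (-1.83323, -1.04323, -0.0661)–(-1.95864, -0.943219, -0.0661)  len=0.1604
  (v16,v23,v20) [+-+] → (-1.83323, -1.04323, -0.0661)–(-0.483701, -2.11936, -0.0661)  len=1.7261
  (v22,v26,v23) [++-] → (0.545718, -0.916075, -0.0661)–(-0.25061, -1.09784, -0.0661)  len=0.8168
  (v23,v26,v27) [-+-] → (0.545718, -0.916075, -0.0661)–(0.702117, -0.880381, -0.0661)  len=0.1604
  (v23,v27,v20) [--+] → (-0.327302, -2.08366, -0.0661)–(-0.483701, -2.11936, -0.0661)  len=0.1604
  (v20,v27,v24) [+-+] → (-0.327302, -2.08366, -0.0661)–(1.35539, -1.69962, -0.0661)  len=1.7260
  (v26,v2,v27) [++-] → (1.0565, -0.144524, -0.0661)–(0.702117, -0.880381, -0.0661)  len=0.8167
  (v27,v2,v3) [-+-] → (1.0565, -0.144524, -0.0661)–(1.1261, 0, -0.0661)  len=0.1604
  (v27,v3,v24) [--+] → (1.42499, -1.5551, -0.0661)–(1.35539, -1.69962, -0.0661)  len=0.1604
  (v24,v3,v0) [+-+] → (1.42499, -1.5551, -0.0661)–(2.1739, 0, -0.0661)  len=1.7260

Chained into 2 loop(s):
  loop 1: 14 segments, perimeter = 6.8402
  loop 2: 14 segments, perimeter = 13.2050
Total perimeter = 20.045


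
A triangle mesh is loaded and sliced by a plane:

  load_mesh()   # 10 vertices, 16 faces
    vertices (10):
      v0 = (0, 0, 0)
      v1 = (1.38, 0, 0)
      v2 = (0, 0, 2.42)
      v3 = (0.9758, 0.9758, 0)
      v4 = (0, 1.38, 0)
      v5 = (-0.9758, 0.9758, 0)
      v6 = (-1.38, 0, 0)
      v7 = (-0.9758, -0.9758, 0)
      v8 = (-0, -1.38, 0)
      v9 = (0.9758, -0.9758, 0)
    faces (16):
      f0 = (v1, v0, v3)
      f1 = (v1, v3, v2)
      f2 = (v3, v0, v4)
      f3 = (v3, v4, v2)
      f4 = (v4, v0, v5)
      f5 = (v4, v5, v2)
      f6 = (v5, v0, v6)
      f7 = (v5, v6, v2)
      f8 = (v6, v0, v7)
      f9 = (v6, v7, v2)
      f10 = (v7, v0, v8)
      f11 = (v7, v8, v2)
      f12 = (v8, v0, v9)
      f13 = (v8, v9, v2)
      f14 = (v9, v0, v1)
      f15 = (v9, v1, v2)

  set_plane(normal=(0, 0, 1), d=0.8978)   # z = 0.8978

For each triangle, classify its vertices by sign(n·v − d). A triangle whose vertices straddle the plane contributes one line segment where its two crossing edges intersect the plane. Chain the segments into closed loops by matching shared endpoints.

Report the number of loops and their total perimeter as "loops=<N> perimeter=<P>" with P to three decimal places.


loops=1 perimeter=5.315

Straddling triangles (8 of 16):
  (v1,v3,v2) [--+] → (0.613786, 0.613786, 0.8978)–(0.868031, 0, 0.8978)  len=0.6644
  (v3,v4,v2) [--+] → (0, 0.868031, 0.8978)–(0.613786, 0.613786, 0.8978)  len=0.6644
  (v4,v5,v2) [--+] → (-0.613786, 0.613786, 0.8978)–(0, 0.868031, 0.8978)  len=0.6644
  (v5,v6,v2) [--+] → (-0.868031, 0, 0.8978)–(-0.613786, 0.613786, 0.8978)  len=0.6644
  (v6,v7,v2) [--+] → (-0.613786, -0.613786, 0.8978)–(-0.868031, 0, 0.8978)  len=0.6644
  (v7,v8,v2) [--+] → (0, -0.868031, 0.8978)–(-0.613786, -0.613786, 0.8978)  len=0.6644
  (v8,v9,v2) [--+] → (0.613786, -0.613786, 0.8978)–(0, -0.868031, 0.8978)  len=0.6644
  (v9,v1,v2) [--+] → (0.868031, 0, 0.8978)–(0.613786, -0.613786, 0.8978)  len=0.6644

Chained into 1 loop(s):
  loop 1: 8 segments, perimeter = 5.3149
Total perimeter = 5.315


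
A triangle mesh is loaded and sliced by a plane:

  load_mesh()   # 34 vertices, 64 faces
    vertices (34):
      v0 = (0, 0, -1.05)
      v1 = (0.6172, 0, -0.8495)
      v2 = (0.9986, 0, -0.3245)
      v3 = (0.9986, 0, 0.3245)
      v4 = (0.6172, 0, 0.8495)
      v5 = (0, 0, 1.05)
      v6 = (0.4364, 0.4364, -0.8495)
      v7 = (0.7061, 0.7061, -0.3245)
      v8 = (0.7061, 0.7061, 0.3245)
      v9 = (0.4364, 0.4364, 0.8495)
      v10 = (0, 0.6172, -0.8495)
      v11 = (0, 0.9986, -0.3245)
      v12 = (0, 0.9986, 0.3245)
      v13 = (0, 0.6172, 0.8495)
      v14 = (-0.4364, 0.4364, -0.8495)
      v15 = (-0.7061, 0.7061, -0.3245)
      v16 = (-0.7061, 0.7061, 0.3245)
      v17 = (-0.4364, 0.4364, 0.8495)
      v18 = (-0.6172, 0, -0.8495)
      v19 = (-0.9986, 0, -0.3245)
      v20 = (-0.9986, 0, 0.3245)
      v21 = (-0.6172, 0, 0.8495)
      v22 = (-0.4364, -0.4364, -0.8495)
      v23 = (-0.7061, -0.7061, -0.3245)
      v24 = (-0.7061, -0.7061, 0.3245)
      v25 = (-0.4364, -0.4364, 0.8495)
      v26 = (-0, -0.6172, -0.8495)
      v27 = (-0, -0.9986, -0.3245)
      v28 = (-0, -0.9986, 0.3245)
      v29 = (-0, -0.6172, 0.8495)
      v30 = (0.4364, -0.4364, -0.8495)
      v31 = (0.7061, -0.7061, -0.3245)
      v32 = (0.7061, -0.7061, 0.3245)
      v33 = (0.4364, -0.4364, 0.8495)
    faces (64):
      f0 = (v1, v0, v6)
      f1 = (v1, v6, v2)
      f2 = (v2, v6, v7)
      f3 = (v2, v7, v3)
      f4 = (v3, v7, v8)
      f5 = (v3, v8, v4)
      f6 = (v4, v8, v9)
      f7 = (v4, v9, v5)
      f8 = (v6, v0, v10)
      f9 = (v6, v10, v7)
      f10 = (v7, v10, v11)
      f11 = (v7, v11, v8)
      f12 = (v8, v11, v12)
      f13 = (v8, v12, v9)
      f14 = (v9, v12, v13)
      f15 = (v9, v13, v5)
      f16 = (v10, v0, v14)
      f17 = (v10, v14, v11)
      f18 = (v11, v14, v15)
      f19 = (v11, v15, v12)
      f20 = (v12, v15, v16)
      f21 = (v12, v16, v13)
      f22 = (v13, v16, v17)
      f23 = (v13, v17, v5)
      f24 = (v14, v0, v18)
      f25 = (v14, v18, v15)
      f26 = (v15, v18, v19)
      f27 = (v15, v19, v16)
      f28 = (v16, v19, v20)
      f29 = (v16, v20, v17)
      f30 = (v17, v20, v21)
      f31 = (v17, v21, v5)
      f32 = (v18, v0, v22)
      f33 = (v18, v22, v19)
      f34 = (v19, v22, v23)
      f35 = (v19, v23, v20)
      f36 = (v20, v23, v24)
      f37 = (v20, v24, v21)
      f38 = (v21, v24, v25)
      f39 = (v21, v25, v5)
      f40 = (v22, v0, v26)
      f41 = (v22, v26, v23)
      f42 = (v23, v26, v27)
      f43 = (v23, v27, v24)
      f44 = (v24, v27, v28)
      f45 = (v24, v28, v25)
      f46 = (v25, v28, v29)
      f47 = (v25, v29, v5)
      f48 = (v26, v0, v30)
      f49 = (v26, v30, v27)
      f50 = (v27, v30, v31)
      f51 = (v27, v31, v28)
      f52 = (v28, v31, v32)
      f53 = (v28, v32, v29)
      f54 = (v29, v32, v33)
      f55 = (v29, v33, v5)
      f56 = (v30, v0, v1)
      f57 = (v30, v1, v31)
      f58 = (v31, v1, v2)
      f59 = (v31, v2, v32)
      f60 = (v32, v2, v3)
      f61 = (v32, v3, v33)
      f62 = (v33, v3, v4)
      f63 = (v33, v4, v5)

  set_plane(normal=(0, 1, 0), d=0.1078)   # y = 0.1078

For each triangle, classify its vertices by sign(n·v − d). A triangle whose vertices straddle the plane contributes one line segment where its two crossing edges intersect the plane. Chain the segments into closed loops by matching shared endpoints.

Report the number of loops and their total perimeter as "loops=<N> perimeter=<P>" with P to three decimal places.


Straddling triangles (20 of 64):
  (v1,v0,v6) [--+] → (0.1078, 0.1078, -1.00047)–(0.572539, 0.1078, -0.8495)  len=0.4886
  (v1,v6,v2) [-+-] → (0.572539, 0.1078, -0.8495)–(0.859725, 0.1078, -0.454186)  len=0.4886
  (v2,v6,v7) [-++] → (0.859725, 0.1078, -0.454186)–(0.953944, 0.1078, -0.3245)  len=0.1603
  (v2,v7,v3) [-+-] → (0.953944, 0.1078, -0.3245)–(0.953944, 0.1078, 0.225417)  len=0.5499
  (v3,v7,v8) [-++] → (0.953944, 0.1078, 0.225417)–(0.953944, 0.1078, 0.3245)  len=0.0991
  (v3,v8,v4) [-+-] → (0.953944, 0.1078, 0.3245)–(0.630772, 0.1078, 0.769348)  len=0.5498
  (v4,v8,v9) [-++] → (0.630772, 0.1078, 0.769348)–(0.572539, 0.1078, 0.8495)  len=0.0991
  (v4,v9,v5) [-+-] → (0.572539, 0.1078, 0.8495)–(0.1078, 0.1078, 1.00047)  len=0.4886
  (v6,v0,v10) [+-+] → (0.1078, 0.1078, -1.00047)–(0, 0.1078, -1.01498)  len=0.1088
  (v9,v13,v5) [++-] → (0, 0.1078, 1.01498)–(0.1078, 0.1078, 1.00047)  len=0.1088
  (v10,v0,v14) [+-+] → (0, 0.1078, -1.01498)–(-0.1078, 0.1078, -1.00047)  len=0.1088
  (v13,v17,v5) [++-] → (-0.1078, 0.1078, 1.00047)–(0, 0.1078, 1.01498)  len=0.1088
  (v14,v0,v18) [+--] → (-0.1078, 0.1078, -1.00047)–(-0.572539, 0.1078, -0.8495)  len=0.4886
  (v14,v18,v15) [+-+] → (-0.572539, 0.1078, -0.8495)–(-0.630772, 0.1078, -0.769348)  len=0.0991
  (v15,v18,v19) [+--] → (-0.630772, 0.1078, -0.769348)–(-0.953944, 0.1078, -0.3245)  len=0.5498
  (v15,v19,v16) [+-+] → (-0.953944, 0.1078, -0.3245)–(-0.953944, 0.1078, -0.225417)  len=0.0991
  (v16,v19,v20) [+--] → (-0.953944, 0.1078, -0.225417)–(-0.953944, 0.1078, 0.3245)  len=0.5499
  (v16,v20,v17) [+-+] → (-0.953944, 0.1078, 0.3245)–(-0.859725, 0.1078, 0.454186)  len=0.1603
  (v17,v20,v21) [+--] → (-0.859725, 0.1078, 0.454186)–(-0.572539, 0.1078, 0.8495)  len=0.4886
  (v17,v21,v5) [+--] → (-0.572539, 0.1078, 0.8495)–(-0.1078, 0.1078, 1.00047)  len=0.4886

Chained into 1 loop(s):
  loop 1: 20 segments, perimeter = 6.2833
Total perimeter = 6.283

loops=1 perimeter=6.283


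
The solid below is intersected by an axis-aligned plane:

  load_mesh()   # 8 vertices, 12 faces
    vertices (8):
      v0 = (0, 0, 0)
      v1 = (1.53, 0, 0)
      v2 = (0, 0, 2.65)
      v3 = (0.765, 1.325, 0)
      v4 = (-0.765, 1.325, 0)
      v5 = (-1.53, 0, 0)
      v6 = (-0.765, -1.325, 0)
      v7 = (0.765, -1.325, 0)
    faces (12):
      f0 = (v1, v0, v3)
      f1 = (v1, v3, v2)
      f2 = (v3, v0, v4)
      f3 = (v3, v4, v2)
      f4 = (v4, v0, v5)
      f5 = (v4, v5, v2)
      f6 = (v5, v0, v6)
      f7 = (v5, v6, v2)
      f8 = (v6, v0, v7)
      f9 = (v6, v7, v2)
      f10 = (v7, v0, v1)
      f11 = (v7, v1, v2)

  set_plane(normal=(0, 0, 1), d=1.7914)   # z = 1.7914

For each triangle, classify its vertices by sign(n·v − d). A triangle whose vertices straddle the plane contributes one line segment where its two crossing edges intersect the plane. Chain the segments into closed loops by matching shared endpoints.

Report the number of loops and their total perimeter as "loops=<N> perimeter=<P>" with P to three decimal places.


loops=1 perimeter=2.974

Straddling triangles (6 of 12):
  (v1,v3,v2) [--+] → (0.24786, 0.4293, 1.7914)–(0.49572, 0, 1.7914)  len=0.4957
  (v3,v4,v2) [--+] → (-0.24786, 0.4293, 1.7914)–(0.24786, 0.4293, 1.7914)  len=0.4957
  (v4,v5,v2) [--+] → (-0.49572, 0, 1.7914)–(-0.24786, 0.4293, 1.7914)  len=0.4957
  (v5,v6,v2) [--+] → (-0.24786, -0.4293, 1.7914)–(-0.49572, 0, 1.7914)  len=0.4957
  (v6,v7,v2) [--+] → (0.24786, -0.4293, 1.7914)–(-0.24786, -0.4293, 1.7914)  len=0.4957
  (v7,v1,v2) [--+] → (0.49572, 0, 1.7914)–(0.24786, -0.4293, 1.7914)  len=0.4957

Chained into 1 loop(s):
  loop 1: 6 segments, perimeter = 2.9743
Total perimeter = 2.974


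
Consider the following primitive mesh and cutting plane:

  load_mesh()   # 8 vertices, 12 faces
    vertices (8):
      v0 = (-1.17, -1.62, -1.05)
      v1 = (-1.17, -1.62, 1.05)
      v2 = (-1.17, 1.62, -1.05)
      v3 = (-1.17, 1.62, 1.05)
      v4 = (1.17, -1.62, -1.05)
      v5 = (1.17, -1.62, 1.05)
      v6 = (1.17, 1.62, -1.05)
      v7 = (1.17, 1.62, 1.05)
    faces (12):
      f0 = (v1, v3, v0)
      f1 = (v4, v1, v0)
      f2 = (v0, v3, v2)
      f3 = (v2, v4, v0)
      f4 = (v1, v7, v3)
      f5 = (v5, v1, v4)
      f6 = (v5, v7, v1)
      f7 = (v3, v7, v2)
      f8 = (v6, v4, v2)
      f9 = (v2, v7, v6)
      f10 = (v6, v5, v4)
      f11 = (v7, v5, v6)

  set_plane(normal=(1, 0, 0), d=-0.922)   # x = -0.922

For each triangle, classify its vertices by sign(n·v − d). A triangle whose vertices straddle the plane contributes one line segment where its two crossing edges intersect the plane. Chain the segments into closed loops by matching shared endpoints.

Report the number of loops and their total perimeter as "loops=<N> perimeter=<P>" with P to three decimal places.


Straddling triangles (8 of 12):
  (v4,v1,v0) [+--] → (-0.922, -1.62, 0.827436)–(-0.922, -1.62, -1.05)  len=1.8774
  (v2,v4,v0) [-+-] → (-0.922, 1.27662, -1.05)–(-0.922, -1.62, -1.05)  len=2.8966
  (v1,v7,v3) [-+-] → (-0.922, -1.27662, 1.05)–(-0.922, 1.62, 1.05)  len=2.8966
  (v5,v1,v4) [+-+] → (-0.922, -1.62, 1.05)–(-0.922, -1.62, 0.827436)  len=0.2226
  (v5,v7,v1) [++-] → (-0.922, -1.27662, 1.05)–(-0.922, -1.62, 1.05)  len=0.3434
  (v3,v7,v2) [-+-] → (-0.922, 1.62, 1.05)–(-0.922, 1.62, -0.827436)  len=1.8774
  (v6,v4,v2) [++-] → (-0.922, 1.27662, -1.05)–(-0.922, 1.62, -1.05)  len=0.3434
  (v2,v7,v6) [-++] → (-0.922, 1.62, -0.827436)–(-0.922, 1.62, -1.05)  len=0.2226

Chained into 1 loop(s):
  loop 1: 8 segments, perimeter = 10.6800
Total perimeter = 10.680

loops=1 perimeter=10.680


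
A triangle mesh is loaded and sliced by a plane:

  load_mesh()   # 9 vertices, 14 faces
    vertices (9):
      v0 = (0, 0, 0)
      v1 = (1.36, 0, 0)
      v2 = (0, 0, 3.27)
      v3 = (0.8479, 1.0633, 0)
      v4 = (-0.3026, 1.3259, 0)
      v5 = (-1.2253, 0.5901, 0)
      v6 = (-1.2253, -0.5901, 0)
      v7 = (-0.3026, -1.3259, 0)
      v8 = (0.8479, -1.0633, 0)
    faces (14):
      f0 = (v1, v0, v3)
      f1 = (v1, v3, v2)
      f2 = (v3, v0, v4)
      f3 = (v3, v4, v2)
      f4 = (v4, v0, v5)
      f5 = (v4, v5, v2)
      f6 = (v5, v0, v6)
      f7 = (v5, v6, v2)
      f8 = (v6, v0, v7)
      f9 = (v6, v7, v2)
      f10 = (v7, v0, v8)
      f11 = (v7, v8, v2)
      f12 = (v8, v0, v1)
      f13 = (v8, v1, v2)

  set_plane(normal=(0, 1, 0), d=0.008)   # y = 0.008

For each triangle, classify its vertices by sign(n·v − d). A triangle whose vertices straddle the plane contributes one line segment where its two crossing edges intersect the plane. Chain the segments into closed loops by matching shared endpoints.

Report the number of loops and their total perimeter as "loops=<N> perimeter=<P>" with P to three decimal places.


Straddling triangles (8 of 14):
  (v1,v0,v3) [--+] → (0.00637938, 0.008, 0)–(1.35615, 0.008, 0)  len=1.3498
  (v1,v3,v2) [-+-] → (1.35615, 0.008, 0)–(0.00637938, 0.008, 3.2454)  len=3.5149
  (v3,v0,v4) [+-+] → (0.00637938, 0.008, 0)–(-0.00182578, 0.008, 0)  len=0.0082
  (v3,v4,v2) [++-] → (-0.00182578, 0.008, 3.25027)–(0.00637938, 0.008, 3.2454)  len=0.0095
  (v4,v0,v5) [+-+] → (-0.00182578, 0.008, 0)–(-0.0166114, 0.008, 0)  len=0.0148
  (v4,v5,v2) [++-] → (-0.0166114, 0.008, 3.22567)–(-0.00182578, 0.008, 3.25027)  len=0.0287
  (v5,v0,v6) [+--] → (-0.0166114, 0.008, 0)–(-1.2253, 0.008, 0)  len=1.2087
  (v5,v6,v2) [+--] → (-1.2253, 0.008, 0)–(-0.0166114, 0.008, 3.22567)  len=3.4447

Chained into 1 loop(s):
  loop 1: 8 segments, perimeter = 9.5793
Total perimeter = 9.579

loops=1 perimeter=9.579


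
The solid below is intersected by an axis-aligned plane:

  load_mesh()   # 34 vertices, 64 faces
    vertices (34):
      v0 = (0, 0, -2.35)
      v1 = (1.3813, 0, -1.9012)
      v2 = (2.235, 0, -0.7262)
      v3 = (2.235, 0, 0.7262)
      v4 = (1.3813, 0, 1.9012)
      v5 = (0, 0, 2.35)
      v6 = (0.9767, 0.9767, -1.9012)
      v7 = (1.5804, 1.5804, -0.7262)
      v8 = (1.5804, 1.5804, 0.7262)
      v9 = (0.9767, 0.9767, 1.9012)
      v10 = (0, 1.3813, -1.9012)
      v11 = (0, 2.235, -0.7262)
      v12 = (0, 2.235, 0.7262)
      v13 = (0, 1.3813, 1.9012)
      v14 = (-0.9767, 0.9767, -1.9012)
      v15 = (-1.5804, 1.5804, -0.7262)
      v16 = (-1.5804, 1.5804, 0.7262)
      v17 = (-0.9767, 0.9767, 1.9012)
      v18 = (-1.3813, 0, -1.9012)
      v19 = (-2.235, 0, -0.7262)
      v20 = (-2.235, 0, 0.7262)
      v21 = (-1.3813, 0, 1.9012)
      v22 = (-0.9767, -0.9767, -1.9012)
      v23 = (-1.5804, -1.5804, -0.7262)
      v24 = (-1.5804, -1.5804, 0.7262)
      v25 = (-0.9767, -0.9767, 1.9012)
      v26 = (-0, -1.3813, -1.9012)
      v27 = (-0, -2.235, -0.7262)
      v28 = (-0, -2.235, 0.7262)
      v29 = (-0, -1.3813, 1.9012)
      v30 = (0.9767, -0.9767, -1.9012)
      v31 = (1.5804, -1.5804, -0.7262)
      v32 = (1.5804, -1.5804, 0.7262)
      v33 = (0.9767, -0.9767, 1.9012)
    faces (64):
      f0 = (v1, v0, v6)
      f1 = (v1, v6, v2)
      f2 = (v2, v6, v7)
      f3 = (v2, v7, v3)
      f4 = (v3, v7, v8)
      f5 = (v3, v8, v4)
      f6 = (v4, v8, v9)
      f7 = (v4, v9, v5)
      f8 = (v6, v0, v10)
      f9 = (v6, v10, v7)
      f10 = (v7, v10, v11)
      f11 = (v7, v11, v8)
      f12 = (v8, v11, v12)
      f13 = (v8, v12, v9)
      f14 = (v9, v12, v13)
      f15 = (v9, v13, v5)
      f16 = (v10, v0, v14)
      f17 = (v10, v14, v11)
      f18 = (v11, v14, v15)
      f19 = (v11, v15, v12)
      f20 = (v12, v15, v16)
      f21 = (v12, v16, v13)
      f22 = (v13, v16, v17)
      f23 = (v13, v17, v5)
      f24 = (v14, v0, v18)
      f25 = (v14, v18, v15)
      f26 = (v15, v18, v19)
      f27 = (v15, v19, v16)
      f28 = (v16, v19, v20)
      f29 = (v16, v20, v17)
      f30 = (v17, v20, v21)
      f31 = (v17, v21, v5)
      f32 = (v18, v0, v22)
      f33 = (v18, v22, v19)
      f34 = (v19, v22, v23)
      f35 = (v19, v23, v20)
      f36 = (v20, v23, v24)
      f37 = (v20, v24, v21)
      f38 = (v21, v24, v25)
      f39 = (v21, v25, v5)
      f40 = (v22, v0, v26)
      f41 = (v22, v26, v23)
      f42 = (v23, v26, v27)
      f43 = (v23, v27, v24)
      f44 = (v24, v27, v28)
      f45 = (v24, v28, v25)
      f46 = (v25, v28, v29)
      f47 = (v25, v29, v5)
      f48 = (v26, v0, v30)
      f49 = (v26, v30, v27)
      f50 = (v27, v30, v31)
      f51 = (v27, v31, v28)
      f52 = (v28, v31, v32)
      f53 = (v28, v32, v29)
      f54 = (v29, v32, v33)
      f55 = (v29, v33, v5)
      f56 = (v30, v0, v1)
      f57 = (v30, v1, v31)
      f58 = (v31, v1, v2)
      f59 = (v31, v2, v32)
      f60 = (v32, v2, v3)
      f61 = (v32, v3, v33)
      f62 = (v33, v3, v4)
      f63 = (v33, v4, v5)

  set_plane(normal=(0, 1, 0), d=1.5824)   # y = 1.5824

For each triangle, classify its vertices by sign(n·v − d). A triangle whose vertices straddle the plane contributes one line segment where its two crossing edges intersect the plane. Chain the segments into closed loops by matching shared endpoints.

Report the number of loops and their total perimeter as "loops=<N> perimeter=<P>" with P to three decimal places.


loops=1 perimeter=10.159

Straddling triangles (10 of 64):
  (v7,v10,v11) [--+] → (0, 1.5824, -1.62441)–(1.57557, 1.5824, -0.7262)  len=1.8136
  (v7,v11,v8) [-+-] → (1.57557, 1.5824, -0.7262)–(1.57557, 1.5824, 0.721762)  len=1.4480
  (v8,v11,v12) [-++] → (1.57557, 1.5824, 0.721762)–(1.57557, 1.5824, 0.7262)  len=0.0044
  (v8,v12,v9) [-+-] → (1.57557, 1.5824, 0.7262)–(0.506552, 1.5824, 1.3356)  len=1.2305
  (v9,v12,v13) [-+-] → (0.506552, 1.5824, 1.3356)–(0, 1.5824, 1.62441)  len=0.5831
  (v10,v14,v11) [--+] → (-0.506552, 1.5824, -1.3356)–(0, 1.5824, -1.62441)  len=0.5831
  (v11,v14,v15) [+--] → (-0.506552, 1.5824, -1.3356)–(-1.57557, 1.5824, -0.7262)  len=1.2305
  (v11,v15,v12) [+-+] → (-1.57557, 1.5824, -0.7262)–(-1.57557, 1.5824, -0.721762)  len=0.0044
  (v12,v15,v16) [+--] → (-1.57557, 1.5824, -0.721762)–(-1.57557, 1.5824, 0.7262)  len=1.4480
  (v12,v16,v13) [+--] → (-1.57557, 1.5824, 0.7262)–(0, 1.5824, 1.62441)  len=1.8136

Chained into 1 loop(s):
  loop 1: 10 segments, perimeter = 10.1593
Total perimeter = 10.159


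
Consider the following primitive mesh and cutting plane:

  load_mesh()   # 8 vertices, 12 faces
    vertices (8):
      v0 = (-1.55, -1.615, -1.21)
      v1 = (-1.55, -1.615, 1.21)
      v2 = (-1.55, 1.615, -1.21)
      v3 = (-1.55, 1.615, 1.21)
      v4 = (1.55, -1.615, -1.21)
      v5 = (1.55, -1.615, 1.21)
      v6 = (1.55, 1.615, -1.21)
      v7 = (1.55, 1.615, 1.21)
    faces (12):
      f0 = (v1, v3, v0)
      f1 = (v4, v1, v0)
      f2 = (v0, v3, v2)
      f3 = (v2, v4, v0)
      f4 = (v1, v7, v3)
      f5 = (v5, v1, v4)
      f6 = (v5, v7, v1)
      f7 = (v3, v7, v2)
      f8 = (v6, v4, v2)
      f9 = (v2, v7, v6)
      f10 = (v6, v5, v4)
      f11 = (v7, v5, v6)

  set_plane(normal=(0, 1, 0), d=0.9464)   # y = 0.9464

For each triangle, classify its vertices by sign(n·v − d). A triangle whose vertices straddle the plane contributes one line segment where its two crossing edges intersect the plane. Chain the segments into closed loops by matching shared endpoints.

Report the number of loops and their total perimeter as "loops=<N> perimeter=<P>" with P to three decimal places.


Straddling triangles (8 of 12):
  (v1,v3,v0) [-+-] → (-1.55, 0.9464, 1.21)–(-1.55, 0.9464, 0.709067)  len=0.5009
  (v0,v3,v2) [-++] → (-1.55, 0.9464, 0.709067)–(-1.55, 0.9464, -1.21)  len=1.9191
  (v2,v4,v0) [+--] → (-0.90831, 0.9464, -1.21)–(-1.55, 0.9464, -1.21)  len=0.6417
  (v1,v7,v3) [-++] → (0.90831, 0.9464, 1.21)–(-1.55, 0.9464, 1.21)  len=2.4583
  (v5,v7,v1) [-+-] → (1.55, 0.9464, 1.21)–(0.90831, 0.9464, 1.21)  len=0.6417
  (v6,v4,v2) [+-+] → (1.55, 0.9464, -1.21)–(-0.90831, 0.9464, -1.21)  len=2.4583
  (v6,v5,v4) [+--] → (1.55, 0.9464, -0.709067)–(1.55, 0.9464, -1.21)  len=0.5009
  (v7,v5,v6) [+-+] → (1.55, 0.9464, 1.21)–(1.55, 0.9464, -0.709067)  len=1.9191

Chained into 1 loop(s):
  loop 1: 8 segments, perimeter = 11.0400
Total perimeter = 11.040

loops=1 perimeter=11.040


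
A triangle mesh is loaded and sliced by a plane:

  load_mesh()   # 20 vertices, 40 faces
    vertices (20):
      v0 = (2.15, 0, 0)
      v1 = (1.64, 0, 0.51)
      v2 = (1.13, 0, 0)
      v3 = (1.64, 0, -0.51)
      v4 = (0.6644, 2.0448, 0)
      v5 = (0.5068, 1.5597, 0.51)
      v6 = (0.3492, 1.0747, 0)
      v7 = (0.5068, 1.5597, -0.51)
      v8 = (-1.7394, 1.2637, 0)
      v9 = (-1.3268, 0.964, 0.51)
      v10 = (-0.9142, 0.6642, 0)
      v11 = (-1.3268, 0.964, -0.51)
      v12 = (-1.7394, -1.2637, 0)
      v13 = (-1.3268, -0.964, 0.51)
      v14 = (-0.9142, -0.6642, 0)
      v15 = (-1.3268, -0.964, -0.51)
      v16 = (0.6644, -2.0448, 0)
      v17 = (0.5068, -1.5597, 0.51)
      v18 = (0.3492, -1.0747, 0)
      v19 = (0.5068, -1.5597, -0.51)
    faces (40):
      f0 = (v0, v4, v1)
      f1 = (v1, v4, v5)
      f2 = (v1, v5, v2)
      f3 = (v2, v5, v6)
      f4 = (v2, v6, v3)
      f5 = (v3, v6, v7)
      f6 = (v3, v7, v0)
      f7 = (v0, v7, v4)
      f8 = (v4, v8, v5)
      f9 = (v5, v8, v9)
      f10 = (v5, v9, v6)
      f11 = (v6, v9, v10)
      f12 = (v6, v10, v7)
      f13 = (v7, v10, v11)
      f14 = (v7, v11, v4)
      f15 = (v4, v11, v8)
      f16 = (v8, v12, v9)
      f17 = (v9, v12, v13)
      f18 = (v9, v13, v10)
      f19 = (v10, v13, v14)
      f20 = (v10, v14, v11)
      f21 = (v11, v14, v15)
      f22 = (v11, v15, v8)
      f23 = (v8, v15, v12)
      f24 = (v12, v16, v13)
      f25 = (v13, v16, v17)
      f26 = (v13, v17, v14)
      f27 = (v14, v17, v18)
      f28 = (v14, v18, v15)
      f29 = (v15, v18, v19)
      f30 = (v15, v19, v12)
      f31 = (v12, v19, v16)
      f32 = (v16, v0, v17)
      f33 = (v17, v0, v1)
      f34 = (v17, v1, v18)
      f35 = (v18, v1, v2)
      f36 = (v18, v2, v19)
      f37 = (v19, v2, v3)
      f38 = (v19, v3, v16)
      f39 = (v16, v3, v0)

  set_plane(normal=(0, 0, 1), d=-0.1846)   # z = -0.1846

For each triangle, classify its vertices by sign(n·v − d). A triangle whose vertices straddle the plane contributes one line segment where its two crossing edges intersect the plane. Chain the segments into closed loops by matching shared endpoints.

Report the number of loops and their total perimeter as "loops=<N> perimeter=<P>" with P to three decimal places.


Straddling triangles (20 of 40):
  (v2,v6,v3) [++-] → (0.816419, 0.685701, -0.1846)–(1.3146, 0, -0.1846)  len=0.8476
  (v3,v6,v7) [-+-] → (0.816419, 0.685701, -0.1846)–(0.406245, 1.25025, -0.1846)  len=0.6978
  (v3,v7,v0) [--+] → (1.55523, 0.56455, -0.1846)–(1.9654, 0, -0.1846)  len=0.6978
  (v0,v7,v4) [+-+] → (1.55523, 0.56455, -0.1846)–(0.607355, 1.86921, -0.1846)  len=1.6126
  (v6,v10,v7) [++-] → (-0.399854, 0.988336, -0.1846)–(0.406245, 1.25025, -0.1846)  len=0.8476
  (v7,v10,v11) [-+-] → (-0.399854, 0.988336, -0.1846)–(-1.06355, 0.772716, -0.1846)  len=0.6978
  (v7,v11,v4) [--+] → (-0.0563363, 1.65359, -0.1846)–(0.607355, 1.86921, -0.1846)  len=0.6978
  (v4,v11,v8) [+-+] → (-0.0563363, 1.65359, -0.1846)–(-1.59005, 1.15522, -0.1846)  len=1.6127
  (v10,v14,v11) [++-] → (-1.06355, -0.0748555, -0.1846)–(-1.06355, 0.772716, -0.1846)  len=0.8476
  (v11,v14,v15) [-+-] → (-1.06355, -0.0748555, -0.1846)–(-1.06355, -0.772716, -0.1846)  len=0.6979
  (v11,v15,v8) [--+] → (-1.59005, 0.45736, -0.1846)–(-1.59005, 1.15522, -0.1846)  len=0.6979
  (v8,v15,v12) [+-+] → (-1.59005, 0.45736, -0.1846)–(-1.59005, -1.15522, -0.1846)  len=1.6126
  (v14,v18,v15) [++-] → (-0.257446, -1.03463, -0.1846)–(-1.06355, -0.772716, -0.1846)  len=0.8476
  (v15,v18,v19) [-+-] → (-0.257446, -1.03463, -0.1846)–(0.406245, -1.25025, -0.1846)  len=0.6978
  (v15,v19,v12) [--+] → (-0.926364, -1.37084, -0.1846)–(-1.59005, -1.15522, -0.1846)  len=0.6978
  (v12,v19,v16) [+-+] → (-0.926364, -1.37084, -0.1846)–(0.607355, -1.86921, -0.1846)  len=1.6127
  (v18,v2,v19) [++-] → (0.904426, -0.56455, -0.1846)–(0.406245, -1.25025, -0.1846)  len=0.8476
  (v19,v2,v3) [-+-] → (0.904426, -0.56455, -0.1846)–(1.3146, 0, -0.1846)  len=0.6978
  (v19,v3,v16) [--+] → (1.01753, -1.30466, -0.1846)–(0.607355, -1.86921, -0.1846)  len=0.6978
  (v16,v3,v0) [+-+] → (1.01753, -1.30466, -0.1846)–(1.9654, 0, -0.1846)  len=1.6126

Chained into 2 loop(s):
  loop 1: 10 segments, perimeter = 7.7271
  loop 2: 10 segments, perimeter = 11.5524
Total perimeter = 19.279

loops=2 perimeter=19.279


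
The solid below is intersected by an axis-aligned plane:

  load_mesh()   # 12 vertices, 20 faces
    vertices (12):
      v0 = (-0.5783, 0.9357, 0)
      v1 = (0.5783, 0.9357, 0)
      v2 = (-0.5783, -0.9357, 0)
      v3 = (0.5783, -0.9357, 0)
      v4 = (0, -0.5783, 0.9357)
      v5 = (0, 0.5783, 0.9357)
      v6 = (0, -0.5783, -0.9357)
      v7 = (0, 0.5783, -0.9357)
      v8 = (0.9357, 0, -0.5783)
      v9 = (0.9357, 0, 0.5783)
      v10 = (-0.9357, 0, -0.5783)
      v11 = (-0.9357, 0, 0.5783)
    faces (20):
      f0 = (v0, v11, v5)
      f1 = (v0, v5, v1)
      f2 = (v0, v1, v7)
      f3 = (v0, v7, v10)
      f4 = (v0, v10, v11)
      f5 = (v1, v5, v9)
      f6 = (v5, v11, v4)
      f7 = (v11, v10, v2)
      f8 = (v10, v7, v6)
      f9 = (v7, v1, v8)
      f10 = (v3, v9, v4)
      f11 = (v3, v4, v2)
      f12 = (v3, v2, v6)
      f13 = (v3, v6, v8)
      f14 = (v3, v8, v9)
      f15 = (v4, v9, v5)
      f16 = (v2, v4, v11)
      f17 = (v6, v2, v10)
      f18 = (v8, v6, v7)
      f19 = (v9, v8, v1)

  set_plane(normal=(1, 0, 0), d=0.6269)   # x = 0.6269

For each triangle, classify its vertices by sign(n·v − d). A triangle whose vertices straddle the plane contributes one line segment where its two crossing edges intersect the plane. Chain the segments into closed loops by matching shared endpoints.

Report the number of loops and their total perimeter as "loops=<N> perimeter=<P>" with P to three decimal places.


Straddling triangles (8 of 20):
  (v1,v5,v9) [--+] → (0.6269, 0.190851, 0.696249)–(0.6269, 0.808462, 0.0786384)  len=0.8734
  (v7,v1,v8) [--+] → (0.6269, 0.808462, -0.0786384)–(0.6269, 0.190851, -0.696249)  len=0.8734
  (v3,v9,v4) [-+-] → (0.6269, -0.808462, 0.0786384)–(0.6269, -0.190851, 0.696249)  len=0.8734
  (v3,v6,v8) [--+] → (0.6269, -0.190851, -0.696249)–(0.6269, -0.808462, -0.0786384)  len=0.8734
  (v3,v8,v9) [-++] → (0.6269, -0.808462, -0.0786384)–(0.6269, -0.808462, 0.0786384)  len=0.1573
  (v4,v9,v5) [-+-] → (0.6269, -0.190851, 0.696249)–(0.6269, 0.190851, 0.696249)  len=0.3817
  (v8,v6,v7) [+--] → (0.6269, -0.190851, -0.696249)–(0.6269, 0.190851, -0.696249)  len=0.3817
  (v9,v8,v1) [++-] → (0.6269, 0.808462, -0.0786384)–(0.6269, 0.808462, 0.0786384)  len=0.1573

Chained into 1 loop(s):
  loop 1: 8 segments, perimeter = 4.5717
Total perimeter = 4.572

loops=1 perimeter=4.572


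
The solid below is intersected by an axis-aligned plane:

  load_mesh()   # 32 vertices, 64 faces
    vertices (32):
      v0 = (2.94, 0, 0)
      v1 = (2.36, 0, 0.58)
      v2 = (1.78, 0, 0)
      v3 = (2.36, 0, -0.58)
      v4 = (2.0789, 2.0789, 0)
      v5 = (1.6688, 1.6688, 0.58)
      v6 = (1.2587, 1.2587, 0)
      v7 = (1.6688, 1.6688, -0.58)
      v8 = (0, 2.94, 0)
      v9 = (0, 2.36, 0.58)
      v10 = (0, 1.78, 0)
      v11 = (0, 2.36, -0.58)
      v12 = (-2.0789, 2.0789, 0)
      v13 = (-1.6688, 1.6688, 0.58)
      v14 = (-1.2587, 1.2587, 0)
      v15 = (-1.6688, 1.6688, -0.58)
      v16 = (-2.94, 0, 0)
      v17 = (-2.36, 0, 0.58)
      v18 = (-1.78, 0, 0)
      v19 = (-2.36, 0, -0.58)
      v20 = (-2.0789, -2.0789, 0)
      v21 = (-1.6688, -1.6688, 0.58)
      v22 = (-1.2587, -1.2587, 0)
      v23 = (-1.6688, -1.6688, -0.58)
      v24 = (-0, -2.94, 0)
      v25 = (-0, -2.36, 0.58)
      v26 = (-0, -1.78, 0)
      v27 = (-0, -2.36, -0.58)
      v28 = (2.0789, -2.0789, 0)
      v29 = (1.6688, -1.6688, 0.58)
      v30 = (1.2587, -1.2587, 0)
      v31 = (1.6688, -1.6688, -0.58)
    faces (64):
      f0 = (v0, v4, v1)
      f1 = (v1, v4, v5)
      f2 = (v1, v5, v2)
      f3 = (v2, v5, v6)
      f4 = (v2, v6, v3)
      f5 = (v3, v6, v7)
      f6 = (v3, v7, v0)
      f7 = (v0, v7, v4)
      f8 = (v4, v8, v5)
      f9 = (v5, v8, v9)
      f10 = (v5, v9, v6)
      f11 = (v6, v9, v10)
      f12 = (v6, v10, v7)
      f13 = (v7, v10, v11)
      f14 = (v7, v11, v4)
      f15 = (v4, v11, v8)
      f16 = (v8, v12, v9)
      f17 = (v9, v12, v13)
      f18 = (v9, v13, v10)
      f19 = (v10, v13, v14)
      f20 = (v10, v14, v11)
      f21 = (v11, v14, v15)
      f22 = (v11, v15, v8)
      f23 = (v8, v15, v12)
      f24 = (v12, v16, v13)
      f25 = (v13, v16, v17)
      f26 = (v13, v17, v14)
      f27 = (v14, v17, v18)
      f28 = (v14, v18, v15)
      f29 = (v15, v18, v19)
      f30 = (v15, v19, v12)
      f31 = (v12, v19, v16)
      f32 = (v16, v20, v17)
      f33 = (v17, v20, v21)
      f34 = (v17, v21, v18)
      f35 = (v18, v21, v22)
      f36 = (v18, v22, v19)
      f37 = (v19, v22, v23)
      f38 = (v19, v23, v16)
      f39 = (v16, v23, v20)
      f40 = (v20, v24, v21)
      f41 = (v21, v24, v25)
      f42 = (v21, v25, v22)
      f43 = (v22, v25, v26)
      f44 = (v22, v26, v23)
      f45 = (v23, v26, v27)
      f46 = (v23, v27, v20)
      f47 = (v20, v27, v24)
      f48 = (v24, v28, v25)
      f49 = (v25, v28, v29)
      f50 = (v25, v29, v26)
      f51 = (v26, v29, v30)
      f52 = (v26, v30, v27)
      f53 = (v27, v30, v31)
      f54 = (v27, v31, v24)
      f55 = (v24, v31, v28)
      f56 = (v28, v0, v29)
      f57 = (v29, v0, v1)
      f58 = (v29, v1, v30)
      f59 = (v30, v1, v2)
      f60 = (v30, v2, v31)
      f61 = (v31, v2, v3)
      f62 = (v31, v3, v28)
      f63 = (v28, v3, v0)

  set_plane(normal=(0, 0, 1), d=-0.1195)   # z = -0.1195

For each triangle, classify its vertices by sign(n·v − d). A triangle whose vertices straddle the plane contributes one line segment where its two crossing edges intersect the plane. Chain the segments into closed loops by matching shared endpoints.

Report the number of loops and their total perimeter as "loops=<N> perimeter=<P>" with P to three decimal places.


Straddling triangles (32 of 64):
  (v2,v6,v3) [++-] → (1.48561, 0.999364, -0.1195)–(1.8995, 0, -0.1195)  len=1.0817
  (v3,v6,v7) [-+-] → (1.48561, 0.999364, -0.1195)–(1.34319, 1.34319, -0.1195)  len=0.3722
  (v3,v7,v0) [--+] → (2.67809, 0.34383, -0.1195)–(2.8205, 0, -0.1195)  len=0.3722
  (v0,v7,v4) [+-+] → (2.67809, 0.34383, -0.1195)–(1.99441, 1.99441, -0.1195)  len=1.7866
  (v6,v10,v7) [++-] → (0.34383, 1.75709, -0.1195)–(1.34319, 1.34319, -0.1195)  len=1.0817
  (v7,v10,v11) [-+-] → (0.34383, 1.75709, -0.1195)–(0, 1.8995, -0.1195)  len=0.3722
  (v7,v11,v4) [--+] → (1.65057, 2.13682, -0.1195)–(1.99441, 1.99441, -0.1195)  len=0.3722
  (v4,v11,v8) [+-+] → (1.65057, 2.13682, -0.1195)–(0, 2.8205, -0.1195)  len=1.7866
  (v10,v14,v11) [++-] → (-0.999364, 1.48561, -0.1195)–(0, 1.8995, -0.1195)  len=1.0817
  (v11,v14,v15) [-+-] → (-0.999364, 1.48561, -0.1195)–(-1.34319, 1.34319, -0.1195)  len=0.3722
  (v11,v15,v8) [--+] → (-0.34383, 2.67809, -0.1195)–(0, 2.8205, -0.1195)  len=0.3722
  (v8,v15,v12) [+-+] → (-0.34383, 2.67809, -0.1195)–(-1.99441, 1.99441, -0.1195)  len=1.7866
  (v14,v18,v15) [++-] → (-1.75709, 0.34383, -0.1195)–(-1.34319, 1.34319, -0.1195)  len=1.0817
  (v15,v18,v19) [-+-] → (-1.75709, 0.34383, -0.1195)–(-1.8995, 0, -0.1195)  len=0.3722
  (v15,v19,v12) [--+] → (-2.13682, 1.65057, -0.1195)–(-1.99441, 1.99441, -0.1195)  len=0.3722
  (v12,v19,v16) [+-+] → (-2.13682, 1.65057, -0.1195)–(-2.8205, 0, -0.1195)  len=1.7866
  (v18,v22,v19) [++-] → (-1.48561, -0.999364, -0.1195)–(-1.8995, 0, -0.1195)  len=1.0817
  (v19,v22,v23) [-+-] → (-1.48561, -0.999364, -0.1195)–(-1.34319, -1.34319, -0.1195)  len=0.3722
  (v19,v23,v16) [--+] → (-2.67809, -0.34383, -0.1195)–(-2.8205, 0, -0.1195)  len=0.3722
  (v16,v23,v20) [+-+] → (-2.67809, -0.34383, -0.1195)–(-1.99441, -1.99441, -0.1195)  len=1.7866
  (v22,v26,v23) [++-] → (-0.34383, -1.75709, -0.1195)–(-1.34319, -1.34319, -0.1195)  len=1.0817
  (v23,v26,v27) [-+-] → (-0.34383, -1.75709, -0.1195)–(0, -1.8995, -0.1195)  len=0.3722
  (v23,v27,v20) [--+] → (-1.65057, -2.13682, -0.1195)–(-1.99441, -1.99441, -0.1195)  len=0.3722
  (v20,v27,v24) [+-+] → (-1.65057, -2.13682, -0.1195)–(0, -2.8205, -0.1195)  len=1.7866
  (v26,v30,v27) [++-] → (0.999364, -1.48561, -0.1195)–(0, -1.8995, -0.1195)  len=1.0817
  (v27,v30,v31) [-+-] → (0.999364, -1.48561, -0.1195)–(1.34319, -1.34319, -0.1195)  len=0.3722
  (v27,v31,v24) [--+] → (0.34383, -2.67809, -0.1195)–(0, -2.8205, -0.1195)  len=0.3722
  (v24,v31,v28) [+-+] → (0.34383, -2.67809, -0.1195)–(1.99441, -1.99441, -0.1195)  len=1.7866
  (v30,v2,v31) [++-] → (1.75709, -0.34383, -0.1195)–(1.34319, -1.34319, -0.1195)  len=1.0817
  (v31,v2,v3) [-+-] → (1.75709, -0.34383, -0.1195)–(1.8995, 0, -0.1195)  len=0.3722
  (v31,v3,v28) [--+] → (2.13682, -1.65057, -0.1195)–(1.99441, -1.99441, -0.1195)  len=0.3722
  (v28,v3,v0) [+-+] → (2.13682, -1.65057, -0.1195)–(2.8205, 0, -0.1195)  len=1.7866

Chained into 2 loop(s):
  loop 1: 16 segments, perimeter = 11.6307
  loop 2: 16 segments, perimeter = 17.2698
Total perimeter = 28.900

loops=2 perimeter=28.900


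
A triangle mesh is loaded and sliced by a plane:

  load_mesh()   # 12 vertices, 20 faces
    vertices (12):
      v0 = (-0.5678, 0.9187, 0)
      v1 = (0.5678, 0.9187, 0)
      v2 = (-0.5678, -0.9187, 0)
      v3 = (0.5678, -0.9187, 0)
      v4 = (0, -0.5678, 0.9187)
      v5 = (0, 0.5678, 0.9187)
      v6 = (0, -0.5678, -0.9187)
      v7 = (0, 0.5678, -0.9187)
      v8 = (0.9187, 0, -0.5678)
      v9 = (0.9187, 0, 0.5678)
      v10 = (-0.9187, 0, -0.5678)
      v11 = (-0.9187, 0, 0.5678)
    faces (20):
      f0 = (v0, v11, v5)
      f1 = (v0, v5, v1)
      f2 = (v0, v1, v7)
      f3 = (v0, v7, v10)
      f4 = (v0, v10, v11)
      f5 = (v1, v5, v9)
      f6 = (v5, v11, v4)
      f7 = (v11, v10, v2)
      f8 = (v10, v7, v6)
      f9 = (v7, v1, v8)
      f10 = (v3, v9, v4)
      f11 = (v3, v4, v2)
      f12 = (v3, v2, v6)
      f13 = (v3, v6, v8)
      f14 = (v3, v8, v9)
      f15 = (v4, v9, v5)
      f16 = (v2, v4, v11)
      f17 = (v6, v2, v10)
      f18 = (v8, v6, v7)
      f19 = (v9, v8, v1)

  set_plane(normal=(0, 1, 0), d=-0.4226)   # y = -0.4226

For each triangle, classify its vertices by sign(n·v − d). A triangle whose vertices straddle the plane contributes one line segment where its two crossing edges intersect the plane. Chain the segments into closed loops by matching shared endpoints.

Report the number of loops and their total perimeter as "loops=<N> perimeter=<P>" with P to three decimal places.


loops=1 perimeter=5.187

Straddling triangles (10 of 20):
  (v5,v11,v4) [++-] → (-0.234933, -0.4226, 0.828967)–(0, -0.4226, 0.9187)  len=0.2515
  (v11,v10,v2) [++-] → (-0.757287, -0.4226, -0.306613)–(-0.757287, -0.4226, 0.306613)  len=0.6132
  (v10,v7,v6) [++-] → (0, -0.4226, -0.9187)–(-0.234933, -0.4226, -0.828967)  len=0.2515
  (v3,v9,v4) [-+-] → (0.757287, -0.4226, 0.306613)–(0.234933, -0.4226, 0.828967)  len=0.7387
  (v3,v6,v8) [--+] → (0.234933, -0.4226, -0.828967)–(0.757287, -0.4226, -0.306613)  len=0.7387
  (v3,v8,v9) [-++] → (0.757287, -0.4226, -0.306613)–(0.757287, -0.4226, 0.306613)  len=0.6132
  (v4,v9,v5) [-++] → (0.234933, -0.4226, 0.828967)–(0, -0.4226, 0.9187)  len=0.2515
  (v2,v4,v11) [--+] → (-0.234933, -0.4226, 0.828967)–(-0.757287, -0.4226, 0.306613)  len=0.7387
  (v6,v2,v10) [--+] → (-0.757287, -0.4226, -0.306613)–(-0.234933, -0.4226, -0.828967)  len=0.7387
  (v8,v6,v7) [+-+] → (0.234933, -0.4226, -0.828967)–(0, -0.4226, -0.9187)  len=0.2515

Chained into 1 loop(s):
  loop 1: 10 segments, perimeter = 5.1873
Total perimeter = 5.187
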